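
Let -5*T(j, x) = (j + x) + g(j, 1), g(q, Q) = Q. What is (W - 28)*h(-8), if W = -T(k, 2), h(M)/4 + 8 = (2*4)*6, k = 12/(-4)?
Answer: -4480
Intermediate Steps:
k = -3 (k = 12*(-¼) = -3)
T(j, x) = -⅕ - j/5 - x/5 (T(j, x) = -((j + x) + 1)/5 = -(1 + j + x)/5 = -⅕ - j/5 - x/5)
h(M) = 160 (h(M) = -32 + 4*((2*4)*6) = -32 + 4*(8*6) = -32 + 4*48 = -32 + 192 = 160)
W = 0 (W = -(-⅕ - ⅕*(-3) - ⅕*2) = -(-⅕ + ⅗ - ⅖) = -1*0 = 0)
(W - 28)*h(-8) = (0 - 28)*160 = -28*160 = -4480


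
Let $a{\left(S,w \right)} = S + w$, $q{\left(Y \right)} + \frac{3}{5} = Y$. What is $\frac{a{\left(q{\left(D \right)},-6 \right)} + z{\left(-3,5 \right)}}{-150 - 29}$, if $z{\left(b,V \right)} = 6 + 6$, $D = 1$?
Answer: $- \frac{32}{895} \approx -0.035754$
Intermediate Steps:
$z{\left(b,V \right)} = 12$
$q{\left(Y \right)} = - \frac{3}{5} + Y$
$\frac{a{\left(q{\left(D \right)},-6 \right)} + z{\left(-3,5 \right)}}{-150 - 29} = \frac{\left(\left(- \frac{3}{5} + 1\right) - 6\right) + 12}{-150 - 29} = \frac{\left(\frac{2}{5} - 6\right) + 12}{-179} = \left(- \frac{28}{5} + 12\right) \left(- \frac{1}{179}\right) = \frac{32}{5} \left(- \frac{1}{179}\right) = - \frac{32}{895}$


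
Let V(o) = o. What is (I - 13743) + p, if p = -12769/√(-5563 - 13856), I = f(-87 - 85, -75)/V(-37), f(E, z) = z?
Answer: -508416/37 + 12769*I*√19419/19419 ≈ -13741.0 + 91.631*I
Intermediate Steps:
I = 75/37 (I = -75/(-37) = -75*(-1/37) = 75/37 ≈ 2.0270)
p = 12769*I*√19419/19419 (p = -12769*(-I*√19419/19419) = -(-12769)*I*√19419/19419 = 12769*I*√19419/19419 ≈ 91.631*I)
(I - 13743) + p = (75/37 - 13743) + 12769*I*√19419/19419 = -508416/37 + 12769*I*√19419/19419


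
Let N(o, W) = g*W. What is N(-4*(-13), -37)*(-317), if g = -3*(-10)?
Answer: 351870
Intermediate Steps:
g = 30
N(o, W) = 30*W
N(-4*(-13), -37)*(-317) = (30*(-37))*(-317) = -1110*(-317) = 351870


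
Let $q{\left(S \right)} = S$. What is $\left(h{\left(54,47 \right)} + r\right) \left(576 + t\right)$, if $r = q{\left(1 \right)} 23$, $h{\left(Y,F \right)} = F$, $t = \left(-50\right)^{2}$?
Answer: $215320$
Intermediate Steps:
$t = 2500$
$r = 23$ ($r = 1 \cdot 23 = 23$)
$\left(h{\left(54,47 \right)} + r\right) \left(576 + t\right) = \left(47 + 23\right) \left(576 + 2500\right) = 70 \cdot 3076 = 215320$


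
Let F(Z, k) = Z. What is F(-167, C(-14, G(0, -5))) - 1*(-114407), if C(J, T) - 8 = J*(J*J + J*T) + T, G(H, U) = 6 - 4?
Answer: 114240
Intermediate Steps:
G(H, U) = 2
C(J, T) = 8 + T + J*(J**2 + J*T) (C(J, T) = 8 + (J*(J*J + J*T) + T) = 8 + (J*(J**2 + J*T) + T) = 8 + (T + J*(J**2 + J*T)) = 8 + T + J*(J**2 + J*T))
F(-167, C(-14, G(0, -5))) - 1*(-114407) = -167 - 1*(-114407) = -167 + 114407 = 114240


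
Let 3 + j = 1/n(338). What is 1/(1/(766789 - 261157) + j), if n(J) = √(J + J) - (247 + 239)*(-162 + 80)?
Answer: -10081796448/30245116589 ≈ -0.33334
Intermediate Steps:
n(J) = 39852 + √2*√J (n(J) = √(2*J) - 486*(-82) = √2*√J - 1*(-39852) = √2*√J + 39852 = 39852 + √2*√J)
j = -119633/39878 (j = -3 + 1/(39852 + √2*√338) = -3 + 1/(39852 + √2*(13*√2)) = -3 + 1/(39852 + 26) = -3 + 1/39878 = -119633/39878 ≈ -3.0000)
1/(1/(766789 - 261157) + j) = 1/(1/(766789 - 261157) - 119633/39878) = 1/(1/505632 - 119633/39878) = 1/(-30245116589/10081796448) = -10081796448/30245116589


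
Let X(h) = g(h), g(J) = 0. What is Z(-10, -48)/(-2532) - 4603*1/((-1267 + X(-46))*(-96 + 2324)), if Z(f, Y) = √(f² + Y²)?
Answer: 4603/2822876 - √601/1266 ≈ -0.017734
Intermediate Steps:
X(h) = 0
Z(f, Y) = √(Y² + f²)
Z(-10, -48)/(-2532) - 4603*1/((-1267 + X(-46))*(-96 + 2324)) = √((-48)² + (-10)²)/(-2532) - 4603*1/((-1267 + 0)*(-96 + 2324)) = √(2304 + 100)*(-1/2532) - 4603/(2228*(-1267)) = √2404*(-1/2532) - 4603/(-2822876) = (2*√601)*(-1/2532) - 4603*(-1/2822876) = -√601/1266 + 4603/2822876 = 4603/2822876 - √601/1266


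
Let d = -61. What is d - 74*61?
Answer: -4575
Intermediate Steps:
d - 74*61 = -61 - 74*61 = -61 - 4514 = -4575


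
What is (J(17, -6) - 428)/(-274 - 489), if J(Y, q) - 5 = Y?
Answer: 58/109 ≈ 0.53211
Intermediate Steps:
J(Y, q) = 5 + Y
(J(17, -6) - 428)/(-274 - 489) = ((5 + 17) - 428)/(-274 - 489) = (22 - 428)/(-763) = -406*(-1/763) = 58/109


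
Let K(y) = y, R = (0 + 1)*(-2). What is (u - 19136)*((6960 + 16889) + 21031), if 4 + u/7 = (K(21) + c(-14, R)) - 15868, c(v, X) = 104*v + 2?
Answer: -6295362480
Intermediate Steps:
R = -2 (R = 1*(-2) = -2)
c(v, X) = 2 + 104*v
u = -121135 (u = -28 + 7*((21 + (2 + 104*(-14))) - 15868) = -28 + 7*((21 + (2 - 1456)) - 15868) = -28 + 7*((21 - 1454) - 15868) = -28 + 7*(-1433 - 15868) = -28 + 7*(-17301) = -28 - 121107 = -121135)
(u - 19136)*((6960 + 16889) + 21031) = (-121135 - 19136)*((6960 + 16889) + 21031) = -140271*(23849 + 21031) = -140271*44880 = -6295362480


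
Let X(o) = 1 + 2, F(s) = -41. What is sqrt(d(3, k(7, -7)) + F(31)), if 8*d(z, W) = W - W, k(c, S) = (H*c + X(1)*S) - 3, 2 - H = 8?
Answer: I*sqrt(41) ≈ 6.4031*I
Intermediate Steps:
X(o) = 3
H = -6 (H = 2 - 1*8 = 2 - 8 = -6)
k(c, S) = -3 - 6*c + 3*S (k(c, S) = (-6*c + 3*S) - 3 = -3 - 6*c + 3*S)
d(z, W) = 0 (d(z, W) = (W - W)/8 = (1/8)*0 = 0)
sqrt(d(3, k(7, -7)) + F(31)) = sqrt(0 - 41) = sqrt(-41) = I*sqrt(41)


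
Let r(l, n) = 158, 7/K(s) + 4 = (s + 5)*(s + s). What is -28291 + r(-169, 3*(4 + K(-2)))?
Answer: -28133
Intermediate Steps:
K(s) = 7/(-4 + 2*s*(5 + s)) (K(s) = 7/(-4 + (s + 5)*(s + s)) = 7/(-4 + (5 + s)*(2*s)) = 7/(-4 + 2*s*(5 + s)))
-28291 + r(-169, 3*(4 + K(-2))) = -28291 + 158 = -28133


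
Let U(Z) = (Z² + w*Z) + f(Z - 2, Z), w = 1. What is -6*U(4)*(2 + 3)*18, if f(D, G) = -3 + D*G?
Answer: -13500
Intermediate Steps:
U(Z) = -3 + Z + Z² + Z*(-2 + Z) (U(Z) = (Z² + 1*Z) + (-3 + (Z - 2)*Z) = (Z² + Z) + (-3 + (-2 + Z)*Z) = (Z + Z²) + (-3 + Z*(-2 + Z)) = -3 + Z + Z² + Z*(-2 + Z))
-6*U(4)*(2 + 3)*18 = -6*(-3 - 1*4 + 2*4²)*(2 + 3)*18 = -6*(-3 - 4 + 2*16)*5*18 = -6*(-3 - 4 + 32)*5*18 = -150*5*18 = -6*125*18 = -750*18 = -13500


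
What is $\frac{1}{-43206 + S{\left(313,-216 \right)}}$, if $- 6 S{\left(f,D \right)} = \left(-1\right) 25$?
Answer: $- \frac{6}{259211} \approx -2.3147 \cdot 10^{-5}$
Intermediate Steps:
$S{\left(f,D \right)} = \frac{25}{6}$ ($S{\left(f,D \right)} = - \frac{\left(-1\right) 25}{6} = \left(- \frac{1}{6}\right) \left(-25\right) = \frac{25}{6}$)
$\frac{1}{-43206 + S{\left(313,-216 \right)}} = \frac{1}{-43206 + \frac{25}{6}} = \frac{1}{- \frac{259211}{6}} = - \frac{6}{259211}$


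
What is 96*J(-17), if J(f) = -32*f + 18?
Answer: 53952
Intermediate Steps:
J(f) = 18 - 32*f
96*J(-17) = 96*(18 - 32*(-17)) = 96*(18 + 544) = 96*562 = 53952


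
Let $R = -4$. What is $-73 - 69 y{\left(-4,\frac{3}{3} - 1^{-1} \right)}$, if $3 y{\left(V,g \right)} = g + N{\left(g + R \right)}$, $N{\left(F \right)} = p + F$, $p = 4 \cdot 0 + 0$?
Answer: $19$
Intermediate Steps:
$p = 0$ ($p = 0 + 0 = 0$)
$N{\left(F \right)} = F$ ($N{\left(F \right)} = 0 + F = F$)
$y{\left(V,g \right)} = - \frac{4}{3} + \frac{2 g}{3}$ ($y{\left(V,g \right)} = \frac{g + \left(g - 4\right)}{3} = \frac{g + \left(-4 + g\right)}{3} = \frac{-4 + 2 g}{3} = - \frac{4}{3} + \frac{2 g}{3}$)
$-73 - 69 y{\left(-4,\frac{3}{3} - 1^{-1} \right)} = -73 - 69 \left(- \frac{4}{3} + \frac{2 \left(\frac{3}{3} - 1^{-1}\right)}{3}\right) = -73 - 69 \left(- \frac{4}{3} + \frac{2 \left(3 \cdot \frac{1}{3} - 1\right)}{3}\right) = -73 - 69 \left(- \frac{4}{3} + \frac{2 \left(1 - 1\right)}{3}\right) = -73 - 69 \left(- \frac{4}{3} + \frac{2}{3} \cdot 0\right) = -73 - 69 \left(- \frac{4}{3} + 0\right) = -73 - -92 = -73 + 92 = 19$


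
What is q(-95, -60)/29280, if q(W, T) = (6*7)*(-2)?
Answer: -7/2440 ≈ -0.0028689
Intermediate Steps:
q(W, T) = -84 (q(W, T) = 42*(-2) = -84)
q(-95, -60)/29280 = -84/29280 = -84*1/29280 = -7/2440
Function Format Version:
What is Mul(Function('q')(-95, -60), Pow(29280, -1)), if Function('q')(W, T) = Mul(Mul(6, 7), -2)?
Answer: Rational(-7, 2440) ≈ -0.0028689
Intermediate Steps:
Function('q')(W, T) = -84 (Function('q')(W, T) = Mul(42, -2) = -84)
Mul(Function('q')(-95, -60), Pow(29280, -1)) = Mul(-84, Pow(29280, -1)) = Mul(-84, Rational(1, 29280)) = Rational(-7, 2440)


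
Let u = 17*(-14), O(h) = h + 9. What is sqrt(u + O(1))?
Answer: 2*I*sqrt(57) ≈ 15.1*I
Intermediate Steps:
O(h) = 9 + h
u = -238
sqrt(u + O(1)) = sqrt(-238 + (9 + 1)) = sqrt(-238 + 10) = sqrt(-228) = 2*I*sqrt(57)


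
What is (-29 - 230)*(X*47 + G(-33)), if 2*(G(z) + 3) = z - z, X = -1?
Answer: 12950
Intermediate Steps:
G(z) = -3 (G(z) = -3 + (z - z)/2 = -3 + (½)*0 = -3 + 0 = -3)
(-29 - 230)*(X*47 + G(-33)) = (-29 - 230)*(-1*47 - 3) = -259*(-47 - 3) = -259*(-50) = 12950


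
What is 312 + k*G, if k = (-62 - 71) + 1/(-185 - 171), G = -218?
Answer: 5216577/178 ≈ 29307.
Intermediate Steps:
k = -47349/356 (k = -133 + 1/(-356) = -133 - 1/356 = -47349/356 ≈ -133.00)
312 + k*G = 312 - 47349/356*(-218) = 312 + 5161041/178 = 5216577/178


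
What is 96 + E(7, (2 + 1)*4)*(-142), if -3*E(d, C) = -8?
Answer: -848/3 ≈ -282.67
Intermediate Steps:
E(d, C) = 8/3 (E(d, C) = -1/3*(-8) = 8/3)
96 + E(7, (2 + 1)*4)*(-142) = 96 + (8/3)*(-142) = 96 - 1136/3 = -848/3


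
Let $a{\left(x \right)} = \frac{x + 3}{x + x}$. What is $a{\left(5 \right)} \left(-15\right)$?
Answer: $-12$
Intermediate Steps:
$a{\left(x \right)} = \frac{3 + x}{2 x}$
$a{\left(5 \right)} \left(-15\right) = \frac{3 + 5}{2 \cdot 5} \left(-15\right) = \frac{1}{2} \cdot \frac{1}{5} \cdot 8 \left(-15\right) = \frac{4}{5} \left(-15\right) = -12$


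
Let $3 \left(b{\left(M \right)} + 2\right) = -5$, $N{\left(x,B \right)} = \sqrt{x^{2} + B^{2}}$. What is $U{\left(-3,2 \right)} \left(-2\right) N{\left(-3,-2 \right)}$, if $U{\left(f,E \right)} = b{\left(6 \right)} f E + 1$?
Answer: $- 46 \sqrt{13} \approx -165.86$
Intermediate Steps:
$N{\left(x,B \right)} = \sqrt{B^{2} + x^{2}}$
$b{\left(M \right)} = - \frac{11}{3}$ ($b{\left(M \right)} = -2 + \frac{1}{3} \left(-5\right) = -2 - \frac{5}{3} = - \frac{11}{3}$)
$U{\left(f,E \right)} = 1 - \frac{11 E f}{3}$ ($U{\left(f,E \right)} = - \frac{11 f}{3} E + 1 = - \frac{11 E f}{3} + 1 = 1 - \frac{11 E f}{3}$)
$U{\left(-3,2 \right)} \left(-2\right) N{\left(-3,-2 \right)} = \left(1 - \frac{22}{3} \left(-3\right)\right) \left(-2\right) \sqrt{\left(-2\right)^{2} + \left(-3\right)^{2}} = \left(1 + 22\right) \left(-2\right) \sqrt{4 + 9} = 23 \left(-2\right) \sqrt{13} = - 46 \sqrt{13}$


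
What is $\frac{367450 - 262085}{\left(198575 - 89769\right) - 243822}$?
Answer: $- \frac{105365}{135016} \approx -0.78039$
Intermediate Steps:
$\frac{367450 - 262085}{\left(198575 - 89769\right) - 243822} = \frac{105365}{108806 - 243822} = \frac{105365}{-135016} = 105365 \left(- \frac{1}{135016}\right) = - \frac{105365}{135016}$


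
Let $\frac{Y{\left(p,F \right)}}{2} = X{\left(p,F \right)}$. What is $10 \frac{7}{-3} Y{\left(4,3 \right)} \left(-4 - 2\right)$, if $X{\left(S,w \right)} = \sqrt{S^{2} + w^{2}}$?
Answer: $1400$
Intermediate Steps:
$Y{\left(p,F \right)} = 2 \sqrt{F^{2} + p^{2}}$ ($Y{\left(p,F \right)} = 2 \sqrt{p^{2} + F^{2}} = 2 \sqrt{F^{2} + p^{2}}$)
$10 \frac{7}{-3} Y{\left(4,3 \right)} \left(-4 - 2\right) = 10 \frac{7}{-3} \cdot 2 \sqrt{3^{2} + 4^{2}} \left(-4 - 2\right) = 10 \cdot 7 \left(- \frac{1}{3}\right) 2 \sqrt{9 + 16} \left(-6\right) = 10 \left(- \frac{7}{3}\right) 2 \sqrt{25} \left(-6\right) = - \frac{70 \cdot 2 \cdot 5 \left(-6\right)}{3} = - \frac{70 \cdot 10 \left(-6\right)}{3} = \left(- \frac{70}{3}\right) \left(-60\right) = 1400$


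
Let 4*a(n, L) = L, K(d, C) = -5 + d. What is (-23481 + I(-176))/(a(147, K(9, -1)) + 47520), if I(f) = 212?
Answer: -23269/47521 ≈ -0.48966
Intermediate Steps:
a(n, L) = L/4
(-23481 + I(-176))/(a(147, K(9, -1)) + 47520) = (-23481 + 212)/((-5 + 9)/4 + 47520) = -23269/((¼)*4 + 47520) = -23269/(1 + 47520) = -23269/47521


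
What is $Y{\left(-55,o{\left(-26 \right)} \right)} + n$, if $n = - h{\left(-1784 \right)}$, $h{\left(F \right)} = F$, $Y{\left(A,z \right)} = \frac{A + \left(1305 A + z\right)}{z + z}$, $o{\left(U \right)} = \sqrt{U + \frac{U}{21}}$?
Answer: $\frac{3569}{2} + \frac{3265 i \sqrt{3003}}{26} \approx 1784.5 + 6881.6 i$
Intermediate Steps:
$o{\left(U \right)} = \frac{\sqrt{462} \sqrt{U}}{21}$ ($o{\left(U \right)} = \sqrt{U + U \frac{1}{21}} = \sqrt{U + \frac{U}{21}} = \sqrt{\frac{22 U}{21}} = \frac{\sqrt{462} \sqrt{U}}{21}$)
$Y{\left(A,z \right)} = \frac{z + 1306 A}{2 z}$ ($Y{\left(A,z \right)} = \frac{A + \left(z + 1305 A\right)}{2 z} = \left(z + 1306 A\right) \frac{1}{2 z} = \frac{z + 1306 A}{2 z}$)
$n = 1784$ ($n = \left(-1\right) \left(-1784\right) = 1784$)
$Y{\left(-55,o{\left(-26 \right)} \right)} + n = \frac{\frac{\sqrt{462} \sqrt{-26}}{21} + 1306 \left(-55\right)}{2 \frac{\sqrt{462} \sqrt{-26}}{21}} + 1784 = \frac{\frac{\sqrt{462} i \sqrt{26}}{21} - 71830}{2 \frac{\sqrt{462} i \sqrt{26}}{21}} + 1784 = \frac{\frac{2 i \sqrt{3003}}{21} - 71830}{2 \frac{2 i \sqrt{3003}}{21}} + 1784 = \frac{- \frac{i \sqrt{3003}}{286} \left(-71830 + \frac{2 i \sqrt{3003}}{21}\right)}{2} + 1784 = - \frac{i \sqrt{3003} \left(-71830 + \frac{2 i \sqrt{3003}}{21}\right)}{572} + 1784 = 1784 - \frac{i \sqrt{3003} \left(-71830 + \frac{2 i \sqrt{3003}}{21}\right)}{572}$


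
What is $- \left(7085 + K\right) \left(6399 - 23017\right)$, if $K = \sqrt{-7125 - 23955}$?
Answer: $117738530 + 33236 i \sqrt{7770} \approx 1.1774 \cdot 10^{8} + 2.9297 \cdot 10^{6} i$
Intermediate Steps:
$K = 2 i \sqrt{7770}$ ($K = \sqrt{-31080} = 2 i \sqrt{7770} \approx 176.3 i$)
$- \left(7085 + K\right) \left(6399 - 23017\right) = - \left(7085 + 2 i \sqrt{7770}\right) \left(6399 - 23017\right) = - \left(7085 + 2 i \sqrt{7770}\right) \left(-16618\right) = - (-117738530 - 33236 i \sqrt{7770}) = 117738530 + 33236 i \sqrt{7770}$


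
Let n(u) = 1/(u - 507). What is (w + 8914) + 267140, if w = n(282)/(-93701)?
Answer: 5819970567151/21082725 ≈ 2.7605e+5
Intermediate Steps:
n(u) = 1/(-507 + u)
w = 1/21082725 (w = 1/((-507 + 282)*(-93701)) = -1/93701/(-225) = -1/225*(-1/93701) = 1/21082725 ≈ 4.7432e-8)
(w + 8914) + 267140 = (1/21082725 + 8914) + 267140 = 187931410651/21082725 + 267140 = 5819970567151/21082725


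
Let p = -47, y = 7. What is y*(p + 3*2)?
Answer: -287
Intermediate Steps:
y*(p + 3*2) = 7*(-47 + 3*2) = 7*(-47 + 6) = 7*(-41) = -287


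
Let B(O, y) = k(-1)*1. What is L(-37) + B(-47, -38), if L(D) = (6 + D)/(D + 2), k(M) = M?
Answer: -4/35 ≈ -0.11429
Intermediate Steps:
L(D) = (6 + D)/(2 + D)
B(O, y) = -1 (B(O, y) = -1*1 = -1)
L(-37) + B(-47, -38) = (6 - 37)/(2 - 37) - 1 = -31/(-35) - 1 = -1/35*(-31) - 1 = 31/35 - 1 = -4/35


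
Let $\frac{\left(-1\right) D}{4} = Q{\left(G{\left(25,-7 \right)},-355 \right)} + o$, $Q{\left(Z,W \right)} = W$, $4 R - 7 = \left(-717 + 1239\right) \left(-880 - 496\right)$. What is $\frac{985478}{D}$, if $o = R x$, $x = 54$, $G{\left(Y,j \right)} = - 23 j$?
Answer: $\frac{492739}{19393865} \approx 0.025407$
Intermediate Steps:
$R = - \frac{718265}{4}$ ($R = \frac{7}{4} + \frac{\left(-717 + 1239\right) \left(-880 - 496\right)}{4} = \frac{7}{4} + \frac{522 \left(-1376\right)}{4} = \frac{7}{4} + \frac{1}{4} \left(-718272\right) = \frac{7}{4} - 179568 = - \frac{718265}{4} \approx -1.7957 \cdot 10^{5}$)
$o = - \frac{19393155}{2}$ ($o = \left(- \frac{718265}{4}\right) 54 = - \frac{19393155}{2} \approx -9.6966 \cdot 10^{6}$)
$D = 38787730$ ($D = - 4 \left(-355 - \frac{19393155}{2}\right) = \left(-4\right) \left(- \frac{19393865}{2}\right) = 38787730$)
$\frac{985478}{D} = \frac{985478}{38787730} = 985478 \cdot \frac{1}{38787730} = \frac{492739}{19393865}$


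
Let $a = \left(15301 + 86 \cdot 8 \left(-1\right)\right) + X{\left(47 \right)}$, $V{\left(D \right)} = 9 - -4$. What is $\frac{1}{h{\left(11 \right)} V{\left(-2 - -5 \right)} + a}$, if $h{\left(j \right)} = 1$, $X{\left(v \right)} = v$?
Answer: $\frac{1}{14673} \approx 6.8152 \cdot 10^{-5}$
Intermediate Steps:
$V{\left(D \right)} = 13$ ($V{\left(D \right)} = 9 + 4 = 13$)
$a = 14660$ ($a = \left(15301 + 86 \cdot 8 \left(-1\right)\right) + 47 = \left(15301 + 688 \left(-1\right)\right) + 47 = \left(15301 - 688\right) + 47 = 14613 + 47 = 14660$)
$\frac{1}{h{\left(11 \right)} V{\left(-2 - -5 \right)} + a} = \frac{1}{1 \cdot 13 + 14660} = \frac{1}{13 + 14660} = \frac{1}{14673}$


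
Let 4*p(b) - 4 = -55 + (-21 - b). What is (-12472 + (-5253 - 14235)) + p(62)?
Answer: -63987/2 ≈ -31994.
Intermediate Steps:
p(b) = -18 - b/4 (p(b) = 1 + (-55 + (-21 - b))/4 = 1 + (-76 - b)/4 = 1 + (-19 - b/4) = -18 - b/4)
(-12472 + (-5253 - 14235)) + p(62) = (-12472 + (-5253 - 14235)) + (-18 - ¼*62) = (-12472 - 19488) + (-18 - 31/2) = -31960 - 67/2 = -63987/2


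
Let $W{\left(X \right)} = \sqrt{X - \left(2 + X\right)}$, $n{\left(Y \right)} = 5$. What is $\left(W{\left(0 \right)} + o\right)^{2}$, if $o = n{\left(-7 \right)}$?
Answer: $\left(5 + i \sqrt{2}\right)^{2} \approx 23.0 + 14.142 i$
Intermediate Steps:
$W{\left(X \right)} = i \sqrt{2}$ ($W{\left(X \right)} = \sqrt{-2} = i \sqrt{2}$)
$o = 5$
$\left(W{\left(0 \right)} + o\right)^{2} = \left(i \sqrt{2} + 5\right)^{2} = \left(5 + i \sqrt{2}\right)^{2}$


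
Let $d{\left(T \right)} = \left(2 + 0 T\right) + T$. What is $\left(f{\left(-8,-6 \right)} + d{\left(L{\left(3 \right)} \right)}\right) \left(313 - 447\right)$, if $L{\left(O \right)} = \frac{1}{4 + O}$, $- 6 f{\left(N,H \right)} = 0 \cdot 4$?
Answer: $- \frac{2010}{7} \approx -287.14$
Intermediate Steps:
$f{\left(N,H \right)} = 0$ ($f{\left(N,H \right)} = - \frac{0 \cdot 4}{6} = \left(- \frac{1}{6}\right) 0 = 0$)
$d{\left(T \right)} = 2 + T$ ($d{\left(T \right)} = \left(2 + 0\right) + T = 2 + T$)
$\left(f{\left(-8,-6 \right)} + d{\left(L{\left(3 \right)} \right)}\right) \left(313 - 447\right) = \left(0 + \left(2 + \frac{1}{4 + 3}\right)\right) \left(313 - 447\right) = \left(0 + \left(2 + \frac{1}{7}\right)\right) \left(-134\right) = \left(0 + \frac{15}{7}\right) \left(-134\right) = \frac{15}{7} \left(-134\right) = - \frac{2010}{7}$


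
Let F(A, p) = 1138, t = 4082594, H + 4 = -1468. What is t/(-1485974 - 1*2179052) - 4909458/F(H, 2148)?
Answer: -4499484301970/1042699897 ≈ -4315.2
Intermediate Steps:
H = -1472 (H = -4 - 1468 = -1472)
t/(-1485974 - 1*2179052) - 4909458/F(H, 2148) = 4082594/(-1485974 - 1*2179052) - 4909458/1138 = 4082594/(-1485974 - 2179052) - 4909458*1/1138 = 4082594/(-3665026) - 2454729/569 = 4082594*(-1/3665026) - 2454729/569 = -2041297/1832513 - 2454729/569 = -4499484301970/1042699897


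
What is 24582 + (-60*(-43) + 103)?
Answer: 27265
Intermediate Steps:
24582 + (-60*(-43) + 103) = 24582 + (2580 + 103) = 24582 + 2683 = 27265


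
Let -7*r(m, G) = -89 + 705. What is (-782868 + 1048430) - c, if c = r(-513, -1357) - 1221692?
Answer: 1487342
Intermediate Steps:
r(m, G) = -88 (r(m, G) = -(-89 + 705)/7 = -1/7*616 = -88)
c = -1221780 (c = -88 - 1221692 = -1221780)
(-782868 + 1048430) - c = (-782868 + 1048430) - 1*(-1221780) = 265562 + 1221780 = 1487342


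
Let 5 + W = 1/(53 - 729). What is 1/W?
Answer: -676/3381 ≈ -0.19994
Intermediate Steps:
W = -3381/676 (W = -5 + 1/(53 - 729) = -5 + 1/(-676) = -5 - 1/676 = -3381/676 ≈ -5.0015)
1/W = 1/(-3381/676) = -676/3381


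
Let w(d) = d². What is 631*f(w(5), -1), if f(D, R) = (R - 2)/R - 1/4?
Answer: 6941/4 ≈ 1735.3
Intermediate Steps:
f(D, R) = -¼ + (-2 + R)/R (f(D, R) = (-2 + R)/R - 1*¼ = (-2 + R)/R - ¼ = -¼ + (-2 + R)/R)
631*f(w(5), -1) = 631*(¾ - 2/(-1)) = 631*(¾ - 2*(-1)) = 631*(¾ + 2) = 631*(11/4) = 6941/4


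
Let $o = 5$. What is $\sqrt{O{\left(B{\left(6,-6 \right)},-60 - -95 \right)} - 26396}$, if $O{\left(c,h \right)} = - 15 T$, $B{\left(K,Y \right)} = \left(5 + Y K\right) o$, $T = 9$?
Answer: $i \sqrt{26531} \approx 162.88 i$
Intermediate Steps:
$B{\left(K,Y \right)} = 25 + 5 K Y$ ($B{\left(K,Y \right)} = \left(5 + Y K\right) 5 = \left(5 + K Y\right) 5 = 25 + 5 K Y$)
$O{\left(c,h \right)} = -135$ ($O{\left(c,h \right)} = \left(-15\right) 9 = -135$)
$\sqrt{O{\left(B{\left(6,-6 \right)},-60 - -95 \right)} - 26396} = \sqrt{-135 - 26396} = \sqrt{-26531} = i \sqrt{26531}$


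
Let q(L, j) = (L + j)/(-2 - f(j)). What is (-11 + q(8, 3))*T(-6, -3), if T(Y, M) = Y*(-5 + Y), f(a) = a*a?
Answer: -792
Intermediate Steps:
f(a) = a**2
q(L, j) = (L + j)/(-2 - j**2)
(-11 + q(8, 3))*T(-6, -3) = (-11 + (-1*8 - 1*3)/(2 + 3**2))*(-6*(-5 - 6)) = (-11 + (-8 - 3)/(2 + 9))*(-6*(-11)) = (-11 - 11/11)*66 = (-11 + (1/11)*(-11))*66 = (-11 - 1)*66 = -12*66 = -792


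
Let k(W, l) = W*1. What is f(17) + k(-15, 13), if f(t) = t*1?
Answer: 2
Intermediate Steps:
f(t) = t
k(W, l) = W
f(17) + k(-15, 13) = 17 - 15 = 2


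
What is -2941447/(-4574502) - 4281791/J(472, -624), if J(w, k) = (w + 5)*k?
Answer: 378936616847/25214655024 ≈ 15.028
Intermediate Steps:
J(w, k) = k*(5 + w) (J(w, k) = (5 + w)*k = k*(5 + w))
-2941447/(-4574502) - 4281791/J(472, -624) = -2941447/(-4574502) - 4281791*(-1/(624*(5 + 472))) = -2941447*(-1/4574502) - 4281791/((-624*477)) = 2941447/4574502 - 4281791/(-297648) = 2941447/4574502 - 4281791*(-1/297648) = 2941447/4574502 + 4281791/297648 = 378936616847/25214655024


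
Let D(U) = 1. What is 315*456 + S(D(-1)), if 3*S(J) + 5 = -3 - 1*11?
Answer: 430901/3 ≈ 1.4363e+5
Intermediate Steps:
S(J) = -19/3 (S(J) = -5/3 + (-3 - 1*11)/3 = -5/3 + (-3 - 11)/3 = -5/3 + (1/3)*(-14) = -5/3 - 14/3 = -19/3)
315*456 + S(D(-1)) = 315*456 - 19/3 = 143640 - 19/3 = 430901/3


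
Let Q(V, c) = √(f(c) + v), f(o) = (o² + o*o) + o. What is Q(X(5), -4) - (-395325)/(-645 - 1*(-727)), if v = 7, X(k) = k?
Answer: 395325/82 + √35 ≈ 4827.0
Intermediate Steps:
f(o) = o + 2*o² (f(o) = (o² + o²) + o = 2*o² + o = o + 2*o²)
Q(V, c) = √(7 + c*(1 + 2*c)) (Q(V, c) = √(c*(1 + 2*c) + 7) = √(7 + c*(1 + 2*c)))
Q(X(5), -4) - (-395325)/(-645 - 1*(-727)) = √(7 - 4*(1 + 2*(-4))) - (-395325)/(-645 - 1*(-727)) = √(7 - 4*(1 - 8)) - (-395325)/(-645 + 727) = √(7 - 4*(-7)) - (-395325)/82 = √(7 + 28) - (-395325)/82 = √35 - 1575*(-251/82) = √35 + 395325/82 = 395325/82 + √35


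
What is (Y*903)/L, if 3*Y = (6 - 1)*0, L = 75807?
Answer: 0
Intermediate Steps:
Y = 0 (Y = ((6 - 1)*0)/3 = (5*0)/3 = (⅓)*0 = 0)
(Y*903)/L = (0*903)/75807 = 0*(1/75807) = 0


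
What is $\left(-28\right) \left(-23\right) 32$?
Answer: $20608$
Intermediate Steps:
$\left(-28\right) \left(-23\right) 32 = 644 \cdot 32 = 20608$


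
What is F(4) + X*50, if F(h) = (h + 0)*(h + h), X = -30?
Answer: -1468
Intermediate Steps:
F(h) = 2*h**2 (F(h) = h*(2*h) = 2*h**2)
F(4) + X*50 = 2*4**2 - 30*50 = 2*16 - 1500 = 32 - 1500 = -1468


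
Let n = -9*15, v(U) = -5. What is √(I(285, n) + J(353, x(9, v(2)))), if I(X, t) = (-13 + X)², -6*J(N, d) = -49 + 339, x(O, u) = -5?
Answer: √665421/3 ≈ 271.91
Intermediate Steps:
n = -135
J(N, d) = -145/3 (J(N, d) = -(-49 + 339)/6 = -⅙*290 = -145/3)
√(I(285, n) + J(353, x(9, v(2)))) = √((-13 + 285)² - 145/3) = √(272² - 145/3) = √(73984 - 145/3) = √(221807/3) = √665421/3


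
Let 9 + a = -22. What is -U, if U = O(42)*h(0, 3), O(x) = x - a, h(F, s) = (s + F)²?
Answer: -657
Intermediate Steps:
a = -31 (a = -9 - 22 = -31)
h(F, s) = (F + s)²
O(x) = 31 + x (O(x) = x - 1*(-31) = x + 31 = 31 + x)
U = 657 (U = (31 + 42)*(0 + 3)² = 73*3² = 73*9 = 657)
-U = -1*657 = -657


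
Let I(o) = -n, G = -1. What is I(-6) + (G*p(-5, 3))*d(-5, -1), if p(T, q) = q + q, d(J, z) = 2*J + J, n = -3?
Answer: 93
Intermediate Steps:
d(J, z) = 3*J
p(T, q) = 2*q
I(o) = 3 (I(o) = -1*(-3) = 3)
I(-6) + (G*p(-5, 3))*d(-5, -1) = 3 + (-2*3)*(3*(-5)) = 3 - 1*6*(-15) = 3 - 6*(-15) = 3 + 90 = 93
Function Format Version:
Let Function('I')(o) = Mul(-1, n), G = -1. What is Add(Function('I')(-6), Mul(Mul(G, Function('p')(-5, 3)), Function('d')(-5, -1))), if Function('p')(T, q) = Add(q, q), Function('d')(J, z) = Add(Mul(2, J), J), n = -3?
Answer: 93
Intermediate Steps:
Function('d')(J, z) = Mul(3, J)
Function('p')(T, q) = Mul(2, q)
Function('I')(o) = 3 (Function('I')(o) = Mul(-1, -3) = 3)
Add(Function('I')(-6), Mul(Mul(G, Function('p')(-5, 3)), Function('d')(-5, -1))) = Add(3, Mul(Mul(-1, Mul(2, 3)), Mul(3, -5))) = Add(3, Mul(Mul(-1, 6), -15)) = Add(3, Mul(-6, -15)) = Add(3, 90) = 93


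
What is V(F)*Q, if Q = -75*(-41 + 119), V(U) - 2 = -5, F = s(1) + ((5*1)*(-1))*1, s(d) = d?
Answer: 17550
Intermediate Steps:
F = -4 (F = 1 + ((5*1)*(-1))*1 = 1 + (5*(-1))*1 = 1 - 5*1 = 1 - 5 = -4)
V(U) = -3 (V(U) = 2 - 5 = -3)
Q = -5850 (Q = -75*78 = -5850)
V(F)*Q = -3*(-5850) = 17550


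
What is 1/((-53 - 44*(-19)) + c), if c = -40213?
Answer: -1/39430 ≈ -2.5361e-5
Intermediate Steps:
1/((-53 - 44*(-19)) + c) = 1/((-53 - 44*(-19)) - 40213) = 1/((-53 + 836) - 40213) = 1/(783 - 40213) = 1/(-39430) = -1/39430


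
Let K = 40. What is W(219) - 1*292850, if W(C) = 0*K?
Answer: -292850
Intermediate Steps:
W(C) = 0 (W(C) = 0*40 = 0)
W(219) - 1*292850 = 0 - 1*292850 = 0 - 292850 = -292850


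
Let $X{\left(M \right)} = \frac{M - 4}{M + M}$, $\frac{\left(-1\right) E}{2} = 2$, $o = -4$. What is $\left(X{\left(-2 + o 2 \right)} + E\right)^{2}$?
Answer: $\frac{1089}{100} \approx 10.89$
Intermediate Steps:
$E = -4$ ($E = \left(-2\right) 2 = -4$)
$X{\left(M \right)} = \frac{-4 + M}{2 M}$
$\left(X{\left(-2 + o 2 \right)} + E\right)^{2} = \left(\frac{-4 - 10}{2 \left(-2 - 8\right)} - 4\right)^{2} = \left(\frac{-4 - 10}{2 \left(-10\right)} - 4\right)^{2} = \left(\frac{1}{2} \left(- \frac{1}{10}\right) \left(-14\right) - 4\right)^{2} = \left(\frac{7}{10} - 4\right)^{2} = \left(- \frac{33}{10}\right)^{2} = \frac{1089}{100}$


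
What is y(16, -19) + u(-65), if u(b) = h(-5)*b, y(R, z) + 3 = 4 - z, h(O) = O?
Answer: 345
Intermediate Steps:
y(R, z) = 1 - z (y(R, z) = -3 + (4 - z) = 1 - z)
u(b) = -5*b
y(16, -19) + u(-65) = (1 - 1*(-19)) - 5*(-65) = (1 + 19) + 325 = 20 + 325 = 345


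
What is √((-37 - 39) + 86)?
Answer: √10 ≈ 3.1623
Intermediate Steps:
√((-37 - 39) + 86) = √(-76 + 86) = √10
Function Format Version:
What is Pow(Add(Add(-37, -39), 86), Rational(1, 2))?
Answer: Pow(10, Rational(1, 2)) ≈ 3.1623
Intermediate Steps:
Pow(Add(Add(-37, -39), 86), Rational(1, 2)) = Pow(Add(-76, 86), Rational(1, 2)) = Pow(10, Rational(1, 2))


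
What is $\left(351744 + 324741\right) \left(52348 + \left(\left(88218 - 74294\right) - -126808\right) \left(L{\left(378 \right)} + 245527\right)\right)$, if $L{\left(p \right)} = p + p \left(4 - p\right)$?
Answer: $9951899708098440$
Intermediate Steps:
$\left(351744 + 324741\right) \left(52348 + \left(\left(88218 - 74294\right) - -126808\right) \left(L{\left(378 \right)} + 245527\right)\right) = \left(351744 + 324741\right) \left(52348 + \left(\left(88218 - 74294\right) - -126808\right) \left(378 \left(5 - 378\right) + 245527\right)\right) = 676485 \left(52348 + \left(\left(88218 - 74294\right) + 126808\right) \left(378 \left(5 - 378\right) + 245527\right)\right) = 676485 \left(52348 + \left(13924 + 126808\right) \left(378 \left(-373\right) + 245527\right)\right) = 676485 \left(52348 + 140732 \left(-140994 + 245527\right)\right) = 676485 \left(52348 + 140732 \cdot 104533\right) = 676485 \left(52348 + 14711138156\right) = 676485 \cdot 14711190504 = 9951899708098440$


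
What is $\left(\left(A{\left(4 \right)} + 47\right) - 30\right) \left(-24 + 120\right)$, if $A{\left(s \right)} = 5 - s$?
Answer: $1728$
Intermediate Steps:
$\left(\left(A{\left(4 \right)} + 47\right) - 30\right) \left(-24 + 120\right) = \left(\left(\left(5 - 4\right) + 47\right) - 30\right) \left(-24 + 120\right) = \left(\left(\left(5 - 4\right) + 47\right) - 30\right) 96 = \left(\left(1 + 47\right) - 30\right) 96 = \left(48 - 30\right) 96 = 18 \cdot 96 = 1728$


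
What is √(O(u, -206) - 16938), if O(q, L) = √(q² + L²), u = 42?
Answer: √(-16938 + 10*√442) ≈ 129.34*I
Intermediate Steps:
O(q, L) = √(L² + q²)
√(O(u, -206) - 16938) = √(√((-206)² + 42²) - 16938) = √(√(42436 + 1764) - 16938) = √(√44200 - 16938) = √(10*√442 - 16938) = √(-16938 + 10*√442)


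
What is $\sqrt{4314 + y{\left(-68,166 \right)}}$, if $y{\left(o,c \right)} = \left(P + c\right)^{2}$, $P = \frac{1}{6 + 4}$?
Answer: $\frac{\sqrt{3190321}}{10} \approx 178.61$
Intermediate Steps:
$P = \frac{1}{10} \approx 0.1$
$y{\left(o,c \right)} = \left(\frac{1}{10} + c\right)^{2}$
$\sqrt{4314 + y{\left(-68,166 \right)}} = \sqrt{4314 + \frac{\left(1 + 10 \cdot 166\right)^{2}}{100}} = \sqrt{4314 + \frac{\left(1 + 1660\right)^{2}}{100}} = \sqrt{4314 + \frac{1661^{2}}{100}} = \sqrt{4314 + \frac{1}{100} \cdot 2758921} = \sqrt{4314 + \frac{2758921}{100}} = \sqrt{\frac{3190321}{100}} = \frac{\sqrt{3190321}}{10}$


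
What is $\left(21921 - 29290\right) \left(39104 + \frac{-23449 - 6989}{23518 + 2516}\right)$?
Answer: $- \frac{1250277471527}{4339} \approx -2.8815 \cdot 10^{8}$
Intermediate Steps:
$\left(21921 - 29290\right) \left(39104 + \frac{-23449 - 6989}{23518 + 2516}\right) = - 7369 \left(39104 - \frac{30438}{26034}\right) = - 7369 \left(39104 - \frac{5073}{4339}\right) = \left(-7369\right) \frac{169667183}{4339} = - \frac{1250277471527}{4339}$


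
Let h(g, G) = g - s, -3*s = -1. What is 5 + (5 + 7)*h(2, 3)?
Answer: 25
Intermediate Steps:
s = 1/3 (s = -1/3*(-1) = 1/3 ≈ 0.33333)
h(g, G) = -1/3 + g (h(g, G) = g - 1*1/3 = g - 1/3 = -1/3 + g)
5 + (5 + 7)*h(2, 3) = 5 + (5 + 7)*(-1/3 + 2) = 5 + 12*(5/3) = 5 + 20 = 25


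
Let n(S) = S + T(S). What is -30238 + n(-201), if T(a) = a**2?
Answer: 9962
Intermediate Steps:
n(S) = S + S**2
-30238 + n(-201) = -30238 - 201*(1 - 201) = -30238 - 201*(-200) = -30238 + 40200 = 9962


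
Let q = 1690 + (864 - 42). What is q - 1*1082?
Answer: 1430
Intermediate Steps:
q = 2512 (q = 1690 + 822 = 2512)
q - 1*1082 = 2512 - 1*1082 = 2512 - 1082 = 1430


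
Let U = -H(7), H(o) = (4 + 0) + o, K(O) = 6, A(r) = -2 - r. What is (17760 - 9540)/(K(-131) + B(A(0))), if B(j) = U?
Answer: -1644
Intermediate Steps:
H(o) = 4 + o
U = -11 (U = -(4 + 7) = -1*11 = -11)
B(j) = -11
(17760 - 9540)/(K(-131) + B(A(0))) = (17760 - 9540)/(6 - 11) = 8220/(-5) = 8220*(-⅕) = -1644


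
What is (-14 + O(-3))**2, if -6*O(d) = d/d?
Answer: 7225/36 ≈ 200.69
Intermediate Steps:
O(d) = -1/6 (O(d) = -d/(6*d) = -1/6*1 = -1/6)
(-14 + O(-3))**2 = (-14 - 1/6)**2 = (-85/6)**2 = 7225/36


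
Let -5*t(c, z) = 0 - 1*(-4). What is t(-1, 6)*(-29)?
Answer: 116/5 ≈ 23.200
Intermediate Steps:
t(c, z) = -4/5 (t(c, z) = -(0 - 1*(-4))/5 = -(0 + 4)/5 = -1/5*4 = -4/5)
t(-1, 6)*(-29) = -4/5*(-29) = 116/5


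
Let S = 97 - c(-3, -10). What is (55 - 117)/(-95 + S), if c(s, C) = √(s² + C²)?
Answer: 124/105 + 62*√109/105 ≈ 7.3457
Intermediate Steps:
c(s, C) = √(C² + s²)
S = 97 - √109 (S = 97 - √((-10)² + (-3)²) = 97 - √(100 + 9) = 97 - √109 ≈ 86.560)
(55 - 117)/(-95 + S) = (55 - 117)/(-95 + (97 - √109)) = -62/(2 - √109)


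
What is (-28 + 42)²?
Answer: 196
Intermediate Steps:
(-28 + 42)² = 14² = 196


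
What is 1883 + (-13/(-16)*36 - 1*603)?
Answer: 5237/4 ≈ 1309.3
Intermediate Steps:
1883 + (-13/(-16)*36 - 1*603) = 1883 + (-13*(-1/16)*36 - 603) = 1883 + ((13/16)*36 - 603) = 1883 + (117/4 - 603) = 1883 - 2295/4 = 5237/4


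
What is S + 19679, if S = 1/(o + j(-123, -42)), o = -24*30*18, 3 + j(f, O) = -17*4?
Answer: 256437048/13031 ≈ 19679.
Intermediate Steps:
j(f, O) = -71 (j(f, O) = -3 - 17*4 = -3 - 68 = -71)
o = -12960 (o = -720*18 = -12960)
S = -1/13031 (S = 1/(-12960 - 71) = 1/(-13031) = -1/13031 ≈ -7.6740e-5)
S + 19679 = -1/13031 + 19679 = 256437048/13031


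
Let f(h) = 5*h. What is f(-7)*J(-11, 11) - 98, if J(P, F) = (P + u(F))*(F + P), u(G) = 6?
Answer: -98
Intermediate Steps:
J(P, F) = (6 + P)*(F + P) (J(P, F) = (P + 6)*(F + P) = (6 + P)*(F + P))
f(-7)*J(-11, 11) - 98 = (5*(-7))*((-11)**2 + 6*11 + 6*(-11) + 11*(-11)) - 98 = -35*(121 + 66 - 66 - 121) - 98 = -35*0 - 98 = 0 - 98 = -98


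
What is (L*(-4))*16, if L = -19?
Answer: 1216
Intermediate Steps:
(L*(-4))*16 = -19*(-4)*16 = 76*16 = 1216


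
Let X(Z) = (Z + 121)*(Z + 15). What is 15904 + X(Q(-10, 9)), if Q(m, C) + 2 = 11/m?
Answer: 1730701/100 ≈ 17307.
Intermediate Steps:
Q(m, C) = -2 + 11/m
X(Z) = (15 + Z)*(121 + Z) (X(Z) = (121 + Z)*(15 + Z) = (15 + Z)*(121 + Z))
15904 + X(Q(-10, 9)) = 15904 + (1815 + (-2 + 11/(-10))² + 136*(-2 + 11/(-10))) = 15904 + (1815 + (-2 + 11*(-⅒))² + 136*(-2 + 11*(-⅒))) = 15904 + (1815 + (-2 - 11/10)² + 136*(-2 - 11/10)) = 15904 + (1815 + (-31/10)² + 136*(-31/10)) = 15904 + (1815 + 961/100 - 2108/5) = 15904 + 140301/100 = 1730701/100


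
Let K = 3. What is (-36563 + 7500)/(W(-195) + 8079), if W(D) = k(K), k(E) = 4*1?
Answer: -29063/8083 ≈ -3.5956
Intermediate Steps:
k(E) = 4
W(D) = 4
(-36563 + 7500)/(W(-195) + 8079) = (-36563 + 7500)/(4 + 8079) = -29063/8083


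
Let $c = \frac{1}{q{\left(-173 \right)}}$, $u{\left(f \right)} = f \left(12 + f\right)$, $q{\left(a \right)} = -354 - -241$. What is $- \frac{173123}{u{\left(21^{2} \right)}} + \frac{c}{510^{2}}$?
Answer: $- \frac{565367803297}{652398686100} \approx -0.8666$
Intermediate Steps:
$q{\left(a \right)} = -113$ ($q{\left(a \right)} = -354 + 241 = -113$)
$c = - \frac{1}{113}$ ($c = \frac{1}{-113} = - \frac{1}{113} \approx -0.0088496$)
$- \frac{173123}{u{\left(21^{2} \right)}} + \frac{c}{510^{2}} = - \frac{173123}{21^{2} \left(12 + 21^{2}\right)} - \frac{1}{113 \cdot 510^{2}} = - \frac{173123}{441 \left(12 + 441\right)} - \frac{1}{113 \cdot 260100} = - \frac{173123}{441 \cdot 453} - \frac{1}{29391300} = - \frac{173123}{199773} - \frac{1}{29391300} = - \frac{565367803297}{652398686100}$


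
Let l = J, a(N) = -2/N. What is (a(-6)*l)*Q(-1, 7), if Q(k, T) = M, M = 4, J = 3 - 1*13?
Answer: -40/3 ≈ -13.333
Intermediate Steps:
J = -10 (J = 3 - 13 = -10)
l = -10
Q(k, T) = 4
(a(-6)*l)*Q(-1, 7) = (-2/(-6)*(-10))*4 = (-2*(-1/6)*(-10))*4 = ((1/3)*(-10))*4 = -10/3*4 = -40/3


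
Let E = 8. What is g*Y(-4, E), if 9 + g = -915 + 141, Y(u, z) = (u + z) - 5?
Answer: 783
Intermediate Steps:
Y(u, z) = -5 + u + z
g = -783 (g = -9 + (-915 + 141) = -9 - 774 = -783)
g*Y(-4, E) = -783*(-5 - 4 + 8) = -783*(-1) = 783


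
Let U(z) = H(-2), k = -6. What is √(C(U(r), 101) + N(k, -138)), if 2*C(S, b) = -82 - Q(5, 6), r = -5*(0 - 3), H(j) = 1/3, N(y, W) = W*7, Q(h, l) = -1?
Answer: I*√4026/2 ≈ 31.725*I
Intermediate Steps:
N(y, W) = 7*W
H(j) = ⅓ (H(j) = 1*(⅓) = ⅓)
r = 15 (r = -5*(-3) = 15)
U(z) = ⅓
C(S, b) = -81/2 (C(S, b) = (-82 - 1*(-1))/2 = (-82 + 1)/2 = (½)*(-81) = -81/2)
√(C(U(r), 101) + N(k, -138)) = √(-81/2 + 7*(-138)) = √(-81/2 - 966) = √(-2013/2) = I*√4026/2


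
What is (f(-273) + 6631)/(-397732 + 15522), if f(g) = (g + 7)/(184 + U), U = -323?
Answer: -184395/10625438 ≈ -0.017354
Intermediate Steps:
f(g) = -7/139 - g/139 (f(g) = (g + 7)/(184 - 323) = (7 + g)/(-139) = (7 + g)*(-1/139) = -7/139 - g/139)
(f(-273) + 6631)/(-397732 + 15522) = ((-7/139 - 1/139*(-273)) + 6631)/(-397732 + 15522) = ((-7/139 + 273/139) + 6631)/(-382210) = (266/139 + 6631)*(-1/382210) = (921975/139)*(-1/382210) = -184395/10625438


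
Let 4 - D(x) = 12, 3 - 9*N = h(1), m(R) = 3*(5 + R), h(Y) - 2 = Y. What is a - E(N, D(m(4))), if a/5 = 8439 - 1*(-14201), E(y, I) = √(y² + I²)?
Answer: 113192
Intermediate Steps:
h(Y) = 2 + Y
m(R) = 15 + 3*R
N = 0 (N = ⅓ - (2 + 1)/9 = ⅓ - ⅑*3 = ⅓ - ⅓ = 0)
D(x) = -8 (D(x) = 4 - 1*12 = 4 - 12 = -8)
E(y, I) = √(I² + y²)
a = 113200 (a = 5*(8439 - 1*(-14201)) = 5*(8439 + 14201) = 5*22640 = 113200)
a - E(N, D(m(4))) = 113200 - √((-8)² + 0²) = 113200 - √(64 + 0) = 113200 - √64 = 113200 - 1*8 = 113200 - 8 = 113192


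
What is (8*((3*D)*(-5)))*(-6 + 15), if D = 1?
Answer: -1080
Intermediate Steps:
(8*((3*D)*(-5)))*(-6 + 15) = (8*((3*1)*(-5)))*(-6 + 15) = (8*(3*(-5)))*9 = (8*(-15))*9 = -120*9 = -1080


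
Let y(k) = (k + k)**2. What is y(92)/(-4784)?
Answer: -92/13 ≈ -7.0769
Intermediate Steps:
y(k) = 4*k**2 (y(k) = (2*k)**2 = 4*k**2)
y(92)/(-4784) = (4*92**2)/(-4784) = (4*8464)*(-1/4784) = 33856*(-1/4784) = -92/13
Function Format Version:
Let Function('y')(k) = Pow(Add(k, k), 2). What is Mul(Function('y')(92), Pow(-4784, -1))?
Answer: Rational(-92, 13) ≈ -7.0769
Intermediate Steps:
Function('y')(k) = Mul(4, Pow(k, 2)) (Function('y')(k) = Pow(Mul(2, k), 2) = Mul(4, Pow(k, 2)))
Mul(Function('y')(92), Pow(-4784, -1)) = Mul(Mul(4, Pow(92, 2)), Pow(-4784, -1)) = Mul(Mul(4, 8464), Rational(-1, 4784)) = Mul(33856, Rational(-1, 4784)) = Rational(-92, 13)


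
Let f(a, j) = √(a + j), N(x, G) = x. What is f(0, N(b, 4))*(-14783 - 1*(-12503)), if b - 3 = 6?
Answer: -6840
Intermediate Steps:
b = 9 (b = 3 + 6 = 9)
f(0, N(b, 4))*(-14783 - 1*(-12503)) = √(0 + 9)*(-14783 - 1*(-12503)) = √9*(-14783 + 12503) = 3*(-2280) = -6840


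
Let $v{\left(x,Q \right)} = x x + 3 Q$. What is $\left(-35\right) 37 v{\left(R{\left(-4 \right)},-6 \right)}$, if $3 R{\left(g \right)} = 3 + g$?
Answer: $\frac{208495}{9} \approx 23166.0$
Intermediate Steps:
$R{\left(g \right)} = 1 + \frac{g}{3}$ ($R{\left(g \right)} = \frac{3 + g}{3} = 1 + \frac{g}{3}$)
$v{\left(x,Q \right)} = x^{2} + 3 Q$
$\left(-35\right) 37 v{\left(R{\left(-4 \right)},-6 \right)} = \left(-35\right) 37 \left(\left(1 + \frac{1}{3} \left(-4\right)\right)^{2} + 3 \left(-6\right)\right) = - 1295 \left(\left(1 - \frac{4}{3}\right)^{2} - 18\right) = - 1295 \left(\left(- \frac{1}{3}\right)^{2} - 18\right) = - 1295 \left(\frac{1}{9} - 18\right) = \left(-1295\right) \left(- \frac{161}{9}\right) = \frac{208495}{9}$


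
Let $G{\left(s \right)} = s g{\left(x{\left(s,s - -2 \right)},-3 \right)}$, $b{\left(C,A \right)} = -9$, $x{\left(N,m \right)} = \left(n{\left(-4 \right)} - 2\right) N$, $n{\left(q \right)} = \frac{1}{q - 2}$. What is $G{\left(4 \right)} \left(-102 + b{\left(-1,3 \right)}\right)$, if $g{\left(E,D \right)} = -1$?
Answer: $444$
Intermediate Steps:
$n{\left(q \right)} = \frac{1}{-2 + q}$
$x{\left(N,m \right)} = - \frac{13 N}{6}$ ($x{\left(N,m \right)} = \left(\frac{1}{-2 - 4} - 2\right) N = \left(\frac{1}{-6} - 2\right) N = \left(- \frac{1}{6} - 2\right) N = - \frac{13 N}{6}$)
$G{\left(s \right)} = - s$ ($G{\left(s \right)} = s \left(-1\right) = - s$)
$G{\left(4 \right)} \left(-102 + b{\left(-1,3 \right)}\right) = \left(-1\right) 4 \left(-102 - 9\right) = \left(-4\right) \left(-111\right) = 444$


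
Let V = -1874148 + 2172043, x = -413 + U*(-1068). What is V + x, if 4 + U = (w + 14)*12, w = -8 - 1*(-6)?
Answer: 147962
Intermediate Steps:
w = -2 (w = -8 + 6 = -2)
U = 140 (U = -4 + (-2 + 14)*12 = -4 + 12*12 = -4 + 144 = 140)
x = -149933 (x = -413 + 140*(-1068) = -413 - 149520 = -149933)
V = 297895
V + x = 297895 - 149933 = 147962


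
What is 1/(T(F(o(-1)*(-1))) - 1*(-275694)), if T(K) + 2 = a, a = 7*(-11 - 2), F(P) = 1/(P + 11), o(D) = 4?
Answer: 1/275601 ≈ 3.6284e-6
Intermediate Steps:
F(P) = 1/(11 + P)
a = -91 (a = 7*(-13) = -91)
T(K) = -93 (T(K) = -2 - 91 = -93)
1/(T(F(o(-1)*(-1))) - 1*(-275694)) = 1/(-93 - 1*(-275694)) = 1/(-93 + 275694) = 1/275601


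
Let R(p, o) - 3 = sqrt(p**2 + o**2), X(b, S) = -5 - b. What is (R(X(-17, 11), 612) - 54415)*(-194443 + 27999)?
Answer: 9056550928 - 1997328*sqrt(2602) ≈ 8.9547e+9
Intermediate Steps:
R(p, o) = 3 + sqrt(o**2 + p**2) (R(p, o) = 3 + sqrt(p**2 + o**2) = 3 + sqrt(o**2 + p**2))
(R(X(-17, 11), 612) - 54415)*(-194443 + 27999) = ((3 + sqrt(612**2 + (-5 - 1*(-17))**2)) - 54415)*(-194443 + 27999) = ((3 + sqrt(374544 + (-5 + 17)**2)) - 54415)*(-166444) = ((3 + sqrt(374544 + 12**2)) - 54415)*(-166444) = ((3 + sqrt(374544 + 144)) - 54415)*(-166444) = ((3 + sqrt(374688)) - 54415)*(-166444) = ((3 + 12*sqrt(2602)) - 54415)*(-166444) = (-54412 + 12*sqrt(2602))*(-166444) = 9056550928 - 1997328*sqrt(2602)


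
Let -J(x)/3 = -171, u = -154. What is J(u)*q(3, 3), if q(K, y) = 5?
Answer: 2565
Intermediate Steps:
J(x) = 513 (J(x) = -3*(-171) = 513)
J(u)*q(3, 3) = 513*5 = 2565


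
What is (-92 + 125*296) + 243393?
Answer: 280301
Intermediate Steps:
(-92 + 125*296) + 243393 = (-92 + 37000) + 243393 = 36908 + 243393 = 280301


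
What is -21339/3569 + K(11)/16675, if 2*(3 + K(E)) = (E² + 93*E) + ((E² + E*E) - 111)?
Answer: -707126589/119026150 ≈ -5.9409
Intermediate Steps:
K(E) = -117/2 + 3*E²/2 + 93*E/2 (K(E) = -3 + ((E² + 93*E) + ((E² + E*E) - 111))/2 = -3 + ((E² + 93*E) + ((E² + E²) - 111))/2 = -3 + ((E² + 93*E) + (2*E² - 111))/2 = -3 + ((E² + 93*E) + (-111 + 2*E²))/2 = -3 + (-111 + 3*E² + 93*E)/2 = -3 + (-111/2 + 3*E²/2 + 93*E/2) = -117/2 + 3*E²/2 + 93*E/2)
-21339/3569 + K(11)/16675 = -21339/3569 + (-117/2 + (3/2)*11² + (93/2)*11)/16675 = -21339*1/3569 + (-117/2 + (3/2)*121 + 1023/2)*(1/16675) = -21339/3569 + (-117/2 + 363/2 + 1023/2)*(1/16675) = -21339/3569 + (1269/2)*(1/16675) = -21339/3569 + 1269/33350 = -707126589/119026150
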